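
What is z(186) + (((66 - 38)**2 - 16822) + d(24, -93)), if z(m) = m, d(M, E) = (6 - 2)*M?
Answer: -15756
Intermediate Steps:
d(M, E) = 4*M
z(186) + (((66 - 38)**2 - 16822) + d(24, -93)) = 186 + (((66 - 38)**2 - 16822) + 4*24) = 186 + ((28**2 - 16822) + 96) = 186 + ((784 - 16822) + 96) = 186 + (-16038 + 96) = 186 - 15942 = -15756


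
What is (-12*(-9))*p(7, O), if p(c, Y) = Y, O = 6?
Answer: 648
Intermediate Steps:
(-12*(-9))*p(7, O) = -12*(-9)*6 = 108*6 = 648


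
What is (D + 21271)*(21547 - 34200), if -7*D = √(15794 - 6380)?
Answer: -269141963 + 37959*√1046/7 ≈ -2.6897e+8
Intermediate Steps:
D = -3*√1046/7 (D = -√(15794 - 6380)/7 = -3*√1046/7 ≈ -13.861)
(D + 21271)*(21547 - 34200) = (-3*√1046/7 + 21271)*(21547 - 34200) = (21271 - 3*√1046/7)*(-12653) = -269141963 + 37959*√1046/7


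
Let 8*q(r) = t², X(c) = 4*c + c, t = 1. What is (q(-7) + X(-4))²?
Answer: 25281/64 ≈ 395.02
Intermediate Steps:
X(c) = 5*c
q(r) = ⅛ (q(r) = (⅛)*1² = (⅛)*1 = ⅛)
(q(-7) + X(-4))² = (⅛ + 5*(-4))² = (⅛ - 20)² = (-159/8)² = 25281/64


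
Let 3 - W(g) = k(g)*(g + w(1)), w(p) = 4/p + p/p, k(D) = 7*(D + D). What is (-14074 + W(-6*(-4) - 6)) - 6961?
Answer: -26828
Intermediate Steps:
k(D) = 14*D (k(D) = 7*(2*D) = 14*D)
w(p) = 1 + 4/p (w(p) = 4/p + 1 = 1 + 4/p)
W(g) = 3 - 14*g*(5 + g) (W(g) = 3 - 14*g*(g + (4 + 1)/1) = 3 - 14*g*(g + 1*5) = 3 - 14*g*(g + 5) = 3 - 14*g*(5 + g))
(-14074 + W(-6*(-4) - 6)) - 6961 = (-14074 + (3 - 70*(-6*(-4) - 6) - 14*(-6*(-4) - 6)²)) - 6961 = (-14074 + (3 - 70*(24 - 6) - 14*(24 - 6)²)) - 6961 = (-14074 + (3 - 70*18 - 14*18²)) - 6961 = (-14074 + (3 - 1260 - 14*324)) - 6961 = (-14074 + (3 - 1260 - 4536)) - 6961 = (-14074 - 5793) - 6961 = -19867 - 6961 = -26828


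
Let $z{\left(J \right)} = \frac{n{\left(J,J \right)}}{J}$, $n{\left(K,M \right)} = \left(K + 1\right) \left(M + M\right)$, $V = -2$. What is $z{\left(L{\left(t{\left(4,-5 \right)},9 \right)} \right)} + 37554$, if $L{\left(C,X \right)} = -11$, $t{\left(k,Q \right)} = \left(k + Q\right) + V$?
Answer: $37534$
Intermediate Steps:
$n{\left(K,M \right)} = 2 M \left(1 + K\right)$ ($n{\left(K,M \right)} = \left(1 + K\right) 2 M = 2 M \left(1 + K\right)$)
$t{\left(k,Q \right)} = -2 + Q + k$ ($t{\left(k,Q \right)} = \left(k + Q\right) - 2 = \left(Q + k\right) - 2 = -2 + Q + k$)
$z{\left(J \right)} = 2 + 2 J$ ($z{\left(J \right)} = \frac{2 J \left(1 + J\right)}{J} = 2 + 2 J$)
$z{\left(L{\left(t{\left(4,-5 \right)},9 \right)} \right)} + 37554 = \left(2 + 2 \left(-11\right)\right) + 37554 = \left(2 - 22\right) + 37554 = -20 + 37554 = 37534$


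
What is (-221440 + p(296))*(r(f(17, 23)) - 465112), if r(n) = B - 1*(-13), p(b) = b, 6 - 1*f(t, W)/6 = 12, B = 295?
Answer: 102788615776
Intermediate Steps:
f(t, W) = -36 (f(t, W) = 36 - 6*12 = 36 - 72 = -36)
r(n) = 308 (r(n) = 295 - 1*(-13) = 295 + 13 = 308)
(-221440 + p(296))*(r(f(17, 23)) - 465112) = (-221440 + 296)*(308 - 465112) = -221144*(-464804) = 102788615776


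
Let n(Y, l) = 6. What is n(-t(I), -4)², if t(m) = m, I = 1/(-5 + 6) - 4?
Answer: 36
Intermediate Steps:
I = -3 (I = 1/1 - 4 = 1 - 4 = -3)
n(-t(I), -4)² = 6² = 36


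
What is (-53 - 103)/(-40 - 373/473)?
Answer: 24596/6431 ≈ 3.8246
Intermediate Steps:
(-53 - 103)/(-40 - 373/473) = -156/(-40 - 373*1/473) = -156/(-40 - 373/473) = -156/(-19293/473) = -156*(-473/19293) = 24596/6431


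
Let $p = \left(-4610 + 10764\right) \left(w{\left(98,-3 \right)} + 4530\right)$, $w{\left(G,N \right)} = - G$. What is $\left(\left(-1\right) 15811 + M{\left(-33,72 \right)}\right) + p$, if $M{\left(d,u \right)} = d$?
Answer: $27258684$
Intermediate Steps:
$p = 27274528$ ($p = \left(-4610 + 10764\right) \left(\left(-1\right) 98 + 4530\right) = 6154 \left(-98 + 4530\right) = 6154 \cdot 4432 = 27274528$)
$\left(\left(-1\right) 15811 + M{\left(-33,72 \right)}\right) + p = \left(\left(-1\right) 15811 - 33\right) + 27274528 = \left(-15811 - 33\right) + 27274528 = -15844 + 27274528 = 27258684$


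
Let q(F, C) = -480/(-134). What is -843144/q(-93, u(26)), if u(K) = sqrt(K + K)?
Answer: -2353777/10 ≈ -2.3538e+5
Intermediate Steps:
u(K) = sqrt(2)*sqrt(K) (u(K) = sqrt(2*K) = sqrt(2)*sqrt(K))
q(F, C) = 240/67 (q(F, C) = -480*(-1/134) = 240/67)
-843144/q(-93, u(26)) = -843144/240/67 = -843144*67/240 = -2353777/10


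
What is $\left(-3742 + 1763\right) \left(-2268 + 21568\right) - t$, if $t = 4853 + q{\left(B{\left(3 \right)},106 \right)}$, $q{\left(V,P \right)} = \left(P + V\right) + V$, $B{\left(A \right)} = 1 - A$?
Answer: $-38199655$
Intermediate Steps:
$q{\left(V,P \right)} = P + 2 V$
$t = 4955$ ($t = 4853 + \left(106 + 2 \left(1 - 3\right)\right) = 4853 + \left(106 + 2 \left(-2\right)\right) = 4853 + \left(106 - 4\right) = 4853 + 102 = 4955$)
$\left(-3742 + 1763\right) \left(-2268 + 21568\right) - t = \left(-3742 + 1763\right) \left(-2268 + 21568\right) - 4955 = \left(-1979\right) 19300 - 4955 = -38194700 - 4955 = -38199655$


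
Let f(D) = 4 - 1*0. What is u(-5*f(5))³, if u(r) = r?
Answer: -8000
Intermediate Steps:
f(D) = 4 (f(D) = 4 + 0 = 4)
u(-5*f(5))³ = (-5*4)³ = (-20)³ = -8000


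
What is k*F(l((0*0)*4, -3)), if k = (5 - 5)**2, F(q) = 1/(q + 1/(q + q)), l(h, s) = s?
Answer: 0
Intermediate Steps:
F(q) = 1/(q + 1/(2*q))
k = 0 (k = 0**2 = 0)
k*F(l((0*0)*4, -3)) = 0*(2*(-3)/(1 + 2*(-3)**2)) = 0*(2*(-3)/(1 + 2*9)) = 0*(2*(-3)/(1 + 18)) = 0*(2*(-3)/19) = 0*(2*(-3)*(1/19)) = 0*(-6/19) = 0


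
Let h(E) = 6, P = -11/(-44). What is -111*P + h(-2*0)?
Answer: -87/4 ≈ -21.750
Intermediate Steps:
P = 1/4 (P = -11*(-1/44) = 1/4 ≈ 0.25000)
-111*P + h(-2*0) = -111*1/4 + 6 = -111/4 + 6 = -87/4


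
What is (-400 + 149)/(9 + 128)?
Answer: -251/137 ≈ -1.8321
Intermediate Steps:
(-400 + 149)/(9 + 128) = -251/137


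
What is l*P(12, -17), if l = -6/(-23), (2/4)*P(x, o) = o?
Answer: -204/23 ≈ -8.8696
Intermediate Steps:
P(x, o) = 2*o
l = 6/23 (l = -6*(-1/23) = 6/23 ≈ 0.26087)
l*P(12, -17) = 6*(2*(-17))/23 = (6/23)*(-34) = -204/23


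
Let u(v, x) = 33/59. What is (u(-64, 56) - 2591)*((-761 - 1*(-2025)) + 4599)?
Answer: -896077468/59 ≈ -1.5188e+7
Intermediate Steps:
u(v, x) = 33/59 (u(v, x) = 33*(1/59) = 33/59)
(u(-64, 56) - 2591)*((-761 - 1*(-2025)) + 4599) = (33/59 - 2591)*((-761 - 1*(-2025)) + 4599) = -152836*((-761 + 2025) + 4599)/59 = -152836*(1264 + 4599)/59 = -152836/59*5863 = -896077468/59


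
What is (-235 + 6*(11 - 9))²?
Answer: 49729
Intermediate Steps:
(-235 + 6*(11 - 9))² = (-235 + 6*2)² = (-235 + 12)² = (-223)² = 49729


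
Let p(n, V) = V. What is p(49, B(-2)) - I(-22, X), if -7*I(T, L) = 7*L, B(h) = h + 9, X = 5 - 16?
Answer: -4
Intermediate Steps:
X = -11
B(h) = 9 + h
I(T, L) = -L
p(49, B(-2)) - I(-22, X) = (9 - 2) - (-1)*(-11) = 7 - 1*11 = 7 - 11 = -4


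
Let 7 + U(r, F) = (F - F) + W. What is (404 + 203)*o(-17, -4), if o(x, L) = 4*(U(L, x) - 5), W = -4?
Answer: -38848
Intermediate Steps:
U(r, F) = -11 (U(r, F) = -7 + ((F - F) - 4) = -7 + (0 - 4) = -7 - 4 = -11)
o(x, L) = -64 (o(x, L) = 4*(-11 - 5) = 4*(-16) = -64)
(404 + 203)*o(-17, -4) = (404 + 203)*(-64) = 607*(-64) = -38848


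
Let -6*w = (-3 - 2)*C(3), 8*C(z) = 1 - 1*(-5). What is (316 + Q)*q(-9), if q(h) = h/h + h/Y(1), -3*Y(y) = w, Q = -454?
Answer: -30498/5 ≈ -6099.6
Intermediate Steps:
C(z) = ¾ (C(z) = (1 - 1*(-5))/8 = (1 + 5)/8 = (⅛)*6 = ¾)
w = 5/8 (w = -(-3 - 2)*3/(6*4) = -(-5)*3/(6*4) = -⅙*(-15/4) = 5/8 ≈ 0.62500)
Y(y) = -5/24 (Y(y) = -⅓*5/8 = -5/24)
q(h) = 1 - 24*h/5 (q(h) = h/h + h/(-5/24) = 1 + h*(-24/5) = 1 - 24*h/5)
(316 + Q)*q(-9) = (316 - 454)*(1 - 24/5*(-9)) = -138*(1 + 216/5) = -138*221/5 = -30498/5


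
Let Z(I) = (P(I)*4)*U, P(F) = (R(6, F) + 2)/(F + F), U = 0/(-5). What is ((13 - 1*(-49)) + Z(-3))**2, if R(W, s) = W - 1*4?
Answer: 3844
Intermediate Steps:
R(W, s) = -4 + W (R(W, s) = W - 4 = -4 + W)
U = 0 (U = 0*(-1/5) = 0)
P(F) = 2/F (P(F) = ((-4 + 6) + 2)/(F + F) = (2 + 2)/((2*F)) = 4*(1/(2*F)) = 2/F)
Z(I) = 0 (Z(I) = ((2/I)*4)*0 = (8/I)*0 = 0)
((13 - 1*(-49)) + Z(-3))**2 = ((13 - 1*(-49)) + 0)**2 = ((13 + 49) + 0)**2 = (62 + 0)**2 = 62**2 = 3844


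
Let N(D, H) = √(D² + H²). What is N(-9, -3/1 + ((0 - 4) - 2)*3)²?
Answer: 522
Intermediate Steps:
N(-9, -3/1 + ((0 - 4) - 2)*3)² = (√((-9)² + (-3/1 + ((0 - 4) - 2)*3)²))² = (√(81 + (-3*1 + (-4 - 2)*3)²))² = (√(81 + (-3 - 6*3)²))² = (√(81 + (-3 - 18)²))² = (√(81 + (-21)²))² = (√(81 + 441))² = (√522)² = (3*√58)² = 522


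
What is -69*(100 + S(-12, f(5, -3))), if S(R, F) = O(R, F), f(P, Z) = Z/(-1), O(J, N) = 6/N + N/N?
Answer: -7107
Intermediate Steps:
O(J, N) = 1 + 6/N (O(J, N) = 6/N + 1 = 1 + 6/N)
f(P, Z) = -Z (f(P, Z) = Z*(-1) = -Z)
S(R, F) = (6 + F)/F
-69*(100 + S(-12, f(5, -3))) = -69*(100 + (6 - 1*(-3))/((-1*(-3)))) = -69*(100 + (6 + 3)/3) = -69*(100 + (⅓)*9) = -69*(100 + 3) = -69*103 = -7107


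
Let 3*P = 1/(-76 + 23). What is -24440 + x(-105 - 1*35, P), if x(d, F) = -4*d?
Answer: -23880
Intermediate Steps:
P = -1/159 (P = 1/(3*(-76 + 23)) = (⅓)/(-53) = (⅓)*(-1/53) = -1/159 ≈ -0.0062893)
-24440 + x(-105 - 1*35, P) = -24440 - 4*(-105 - 1*35) = -24440 - 4*(-105 - 35) = -24440 - 4*(-140) = -24440 + 560 = -23880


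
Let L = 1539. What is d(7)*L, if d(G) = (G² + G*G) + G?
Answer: 161595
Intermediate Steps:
d(G) = G + 2*G² (d(G) = (G² + G²) + G = 2*G² + G = G + 2*G²)
d(7)*L = (7*(1 + 2*7))*1539 = (7*(1 + 14))*1539 = (7*15)*1539 = 105*1539 = 161595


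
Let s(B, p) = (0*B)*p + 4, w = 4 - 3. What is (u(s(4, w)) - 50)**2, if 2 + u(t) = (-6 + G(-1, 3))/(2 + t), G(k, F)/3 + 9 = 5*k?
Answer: 3600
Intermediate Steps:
w = 1
G(k, F) = -27 + 15*k (G(k, F) = -27 + 3*(5*k) = -27 + 15*k)
s(B, p) = 4 (s(B, p) = 0*p + 4 = 0 + 4 = 4)
u(t) = -2 - 48/(2 + t) (u(t) = -2 + (-6 + (-27 + 15*(-1)))/(2 + t) = -2 + (-6 + (-27 - 15))/(2 + t) = -2 + (-6 - 42)/(2 + t) = -2 - 48/(2 + t))
(u(s(4, w)) - 50)**2 = (2*(-26 - 1*4)/(2 + 4) - 50)**2 = (2*(-26 - 4)/6 - 50)**2 = (2*(1/6)*(-30) - 50)**2 = (-10 - 50)**2 = (-60)**2 = 3600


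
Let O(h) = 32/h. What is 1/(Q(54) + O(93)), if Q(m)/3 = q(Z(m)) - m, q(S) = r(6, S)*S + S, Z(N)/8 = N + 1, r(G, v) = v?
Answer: 93/54122126 ≈ 1.7183e-6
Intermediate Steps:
Z(N) = 8 + 8*N (Z(N) = 8*(N + 1) = 8*(1 + N) = 8 + 8*N)
q(S) = S + S**2 (q(S) = S*S + S = S**2 + S = S + S**2)
Q(m) = -3*m + 3*(8 + 8*m)*(9 + 8*m) (Q(m) = 3*((8 + 8*m)*(1 + (8 + 8*m)) - m) = 3*((8 + 8*m)*(9 + 8*m) - m) = 3*(-m + (8 + 8*m)*(9 + 8*m)) = -3*m + 3*(8 + 8*m)*(9 + 8*m))
1/(Q(54) + O(93)) = 1/((216 + 192*54**2 + 405*54) + 32/93) = 1/((216 + 192*2916 + 21870) + 32*(1/93)) = 1/((216 + 559872 + 21870) + 32/93) = 1/(581958 + 32/93) = 1/(54122126/93) = 93/54122126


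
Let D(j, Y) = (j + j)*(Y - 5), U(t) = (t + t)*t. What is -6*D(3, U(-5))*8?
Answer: -12960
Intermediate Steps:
U(t) = 2*t**2 (U(t) = (2*t)*t = 2*t**2)
D(j, Y) = 2*j*(-5 + Y) (D(j, Y) = (2*j)*(-5 + Y) = 2*j*(-5 + Y))
-6*D(3, U(-5))*8 = -12*3*(-5 + 2*(-5)**2)*8 = -12*3*(-5 + 2*25)*8 = -12*3*(-5 + 50)*8 = -12*3*45*8 = -6*270*8 = -1620*8 = -12960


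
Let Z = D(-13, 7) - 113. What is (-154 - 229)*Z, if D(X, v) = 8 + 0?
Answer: 40215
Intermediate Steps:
D(X, v) = 8
Z = -105 (Z = 8 - 113 = -105)
(-154 - 229)*Z = (-154 - 229)*(-105) = -383*(-105) = 40215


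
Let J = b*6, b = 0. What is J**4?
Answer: 0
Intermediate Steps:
J = 0 (J = 0*6 = 0)
J**4 = 0**4 = 0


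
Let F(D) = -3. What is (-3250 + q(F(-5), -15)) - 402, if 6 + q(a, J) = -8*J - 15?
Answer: -3553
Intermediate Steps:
q(a, J) = -21 - 8*J (q(a, J) = -6 + (-8*J - 15) = -6 + (-15 - 8*J) = -21 - 8*J)
(-3250 + q(F(-5), -15)) - 402 = (-3250 + (-21 - 8*(-15))) - 402 = (-3250 + (-21 + 120)) - 402 = (-3250 + 99) - 402 = -3151 - 402 = -3553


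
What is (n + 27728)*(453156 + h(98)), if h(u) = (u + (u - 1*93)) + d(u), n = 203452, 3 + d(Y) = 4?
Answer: 104784646800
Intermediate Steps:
d(Y) = 1 (d(Y) = -3 + 4 = 1)
h(u) = -92 + 2*u (h(u) = (u + (u - 1*93)) + 1 = (u + (u - 93)) + 1 = (u + (-93 + u)) + 1 = (-93 + 2*u) + 1 = -92 + 2*u)
(n + 27728)*(453156 + h(98)) = (203452 + 27728)*(453156 + (-92 + 2*98)) = 231180*(453156 + (-92 + 196)) = 231180*(453156 + 104) = 231180*453260 = 104784646800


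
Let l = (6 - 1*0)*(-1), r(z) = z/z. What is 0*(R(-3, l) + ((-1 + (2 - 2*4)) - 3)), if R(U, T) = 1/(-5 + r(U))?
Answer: 0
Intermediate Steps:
r(z) = 1
l = -6 (l = (6 + 0)*(-1) = 6*(-1) = -6)
R(U, T) = -1/4 (R(U, T) = 1/(-5 + 1) = 1/(-4) = -1/4)
0*(R(-3, l) + ((-1 + (2 - 2*4)) - 3)) = 0*(-1/4 + ((-1 + (2 - 2*4)) - 3)) = 0*(-1/4 + ((-1 + (2 - 8)) - 3)) = 0*(-1/4 + ((-1 - 6) - 3)) = 0*(-1/4 + (-7 - 3)) = 0*(-1/4 - 10) = 0*(-41/4) = 0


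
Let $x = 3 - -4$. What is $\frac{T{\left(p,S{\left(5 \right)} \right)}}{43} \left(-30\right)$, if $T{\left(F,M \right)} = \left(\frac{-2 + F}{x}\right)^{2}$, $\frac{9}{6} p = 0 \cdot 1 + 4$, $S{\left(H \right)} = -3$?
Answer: $- \frac{40}{6321} \approx -0.0063281$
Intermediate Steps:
$p = \frac{8}{3}$ ($p = \frac{2 \left(0 \cdot 1 + 4\right)}{3} = \frac{2 \left(0 + 4\right)}{3} = \frac{2}{3} \cdot 4 = \frac{8}{3} \approx 2.6667$)
$x = 7$ ($x = 3 + 4 = 7$)
$T{\left(F,M \right)} = \left(- \frac{2}{7} + \frac{F}{7}\right)^{2}$ ($T{\left(F,M \right)} = \left(\frac{-2 + F}{7}\right)^{2} = \left(\left(-2 + F\right) \frac{1}{7}\right)^{2} = \left(- \frac{2}{7} + \frac{F}{7}\right)^{2}$)
$\frac{T{\left(p,S{\left(5 \right)} \right)}}{43} \left(-30\right) = \frac{\frac{1}{49} \left(-2 + \frac{8}{3}\right)^{2}}{43} \left(-30\right) = \frac{\frac{1}{49} \left(\frac{2}{3}\right)^{2}}{43} \left(-30\right) = \frac{\frac{1}{49} \cdot \frac{4}{9}}{43} \left(-30\right) = \frac{1}{43} \cdot \frac{4}{441} \left(-30\right) = \frac{4}{18963} \left(-30\right) = - \frac{40}{6321}$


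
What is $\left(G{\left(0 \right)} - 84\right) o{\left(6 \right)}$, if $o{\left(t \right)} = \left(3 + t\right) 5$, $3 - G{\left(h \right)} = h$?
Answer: $-3645$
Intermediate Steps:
$G{\left(h \right)} = 3 - h$
$o{\left(t \right)} = 15 + 5 t$
$\left(G{\left(0 \right)} - 84\right) o{\left(6 \right)} = \left(\left(3 - 0\right) - 84\right) \left(15 + 5 \cdot 6\right) = \left(\left(3 + 0\right) - 84\right) \left(15 + 30\right) = \left(3 - 84\right) 45 = \left(-81\right) 45 = -3645$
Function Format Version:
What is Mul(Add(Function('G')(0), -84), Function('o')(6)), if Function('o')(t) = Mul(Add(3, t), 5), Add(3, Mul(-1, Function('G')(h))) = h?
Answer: -3645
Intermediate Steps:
Function('G')(h) = Add(3, Mul(-1, h))
Function('o')(t) = Add(15, Mul(5, t))
Mul(Add(Function('G')(0), -84), Function('o')(6)) = Mul(Add(Add(3, Mul(-1, 0)), -84), Add(15, Mul(5, 6))) = Mul(Add(Add(3, 0), -84), Add(15, 30)) = Mul(Add(3, -84), 45) = Mul(-81, 45) = -3645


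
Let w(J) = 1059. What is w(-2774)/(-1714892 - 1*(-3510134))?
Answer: 353/598414 ≈ 0.00058989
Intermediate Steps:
w(-2774)/(-1714892 - 1*(-3510134)) = 1059/(-1714892 - 1*(-3510134)) = 1059/(-1714892 + 3510134) = 1059/1795242 = 1059*(1/1795242) = 353/598414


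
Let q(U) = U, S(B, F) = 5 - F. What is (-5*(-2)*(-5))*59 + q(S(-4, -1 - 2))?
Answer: -2942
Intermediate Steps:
(-5*(-2)*(-5))*59 + q(S(-4, -1 - 2)) = (-5*(-2)*(-5))*59 + (5 - (-1 - 2)) = (10*(-5))*59 + (5 - 1*(-3)) = -50*59 + (5 + 3) = -2950 + 8 = -2942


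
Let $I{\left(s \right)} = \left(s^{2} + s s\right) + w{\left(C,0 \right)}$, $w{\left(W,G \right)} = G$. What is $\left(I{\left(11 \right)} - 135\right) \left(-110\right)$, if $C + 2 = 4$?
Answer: $-11770$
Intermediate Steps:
$C = 2$ ($C = -2 + 4 = 2$)
$I{\left(s \right)} = 2 s^{2}$ ($I{\left(s \right)} = \left(s^{2} + s s\right) + 0 = \left(s^{2} + s^{2}\right) + 0 = 2 s^{2} + 0 = 2 s^{2}$)
$\left(I{\left(11 \right)} - 135\right) \left(-110\right) = \left(2 \cdot 11^{2} - 135\right) \left(-110\right) = \left(2 \cdot 121 - 135\right) \left(-110\right) = \left(242 - 135\right) \left(-110\right) = 107 \left(-110\right) = -11770$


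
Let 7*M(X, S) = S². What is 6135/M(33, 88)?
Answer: 42945/7744 ≈ 5.5456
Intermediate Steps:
M(X, S) = S²/7
6135/M(33, 88) = 6135/(((⅐)*88²)) = 6135/(((⅐)*7744)) = 6135/(7744/7) = 6135*(7/7744) = 42945/7744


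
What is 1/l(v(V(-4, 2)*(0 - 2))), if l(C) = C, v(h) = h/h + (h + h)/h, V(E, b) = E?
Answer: 1/3 ≈ 0.33333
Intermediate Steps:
v(h) = 3 (v(h) = 1 + (2*h)/h = 1 + 2 = 3)
1/l(v(V(-4, 2)*(0 - 2))) = 1/3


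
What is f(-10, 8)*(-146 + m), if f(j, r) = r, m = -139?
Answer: -2280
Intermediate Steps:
f(-10, 8)*(-146 + m) = 8*(-146 - 139) = 8*(-285) = -2280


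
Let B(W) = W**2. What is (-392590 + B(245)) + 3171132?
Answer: 2838567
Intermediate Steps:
(-392590 + B(245)) + 3171132 = (-392590 + 245**2) + 3171132 = (-392590 + 60025) + 3171132 = -332565 + 3171132 = 2838567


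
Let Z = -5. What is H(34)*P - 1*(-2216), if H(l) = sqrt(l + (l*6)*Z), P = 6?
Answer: 2216 + 6*I*sqrt(986) ≈ 2216.0 + 188.4*I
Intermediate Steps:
H(l) = sqrt(29)*sqrt(-l) (H(l) = sqrt(l + (l*6)*(-5)) = sqrt(l + (6*l)*(-5)) = sqrt(l - 30*l) = sqrt(-29*l) = sqrt(29)*sqrt(-l))
H(34)*P - 1*(-2216) = (sqrt(29)*sqrt(-1*34))*6 - 1*(-2216) = (sqrt(29)*sqrt(-34))*6 + 2216 = (sqrt(29)*(I*sqrt(34)))*6 + 2216 = (I*sqrt(986))*6 + 2216 = 6*I*sqrt(986) + 2216 = 2216 + 6*I*sqrt(986)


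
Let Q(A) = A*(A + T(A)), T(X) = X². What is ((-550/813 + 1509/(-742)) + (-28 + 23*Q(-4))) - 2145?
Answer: -1978472059/603246 ≈ -3279.7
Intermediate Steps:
Q(A) = A*(A + A²)
((-550/813 + 1509/(-742)) + (-28 + 23*Q(-4))) - 2145 = ((-550/813 + 1509/(-742)) + (-28 + 23*((-4)²*(1 - 4)))) - 2145 = ((-550*1/813 + 1509*(-1/742)) + (-28 + 23*(16*(-3)))) - 2145 = ((-550/813 - 1509/742) + (-28 + 23*(-48))) - 2145 = (-1634917/603246 + (-28 - 1104)) - 2145 = (-1634917/603246 - 1132) - 2145 = -684509389/603246 - 2145 = -1978472059/603246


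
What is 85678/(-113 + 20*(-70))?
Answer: -85678/1513 ≈ -56.628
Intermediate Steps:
85678/(-113 + 20*(-70)) = 85678/(-113 - 1400) = 85678/(-1513) = 85678*(-1/1513) = -85678/1513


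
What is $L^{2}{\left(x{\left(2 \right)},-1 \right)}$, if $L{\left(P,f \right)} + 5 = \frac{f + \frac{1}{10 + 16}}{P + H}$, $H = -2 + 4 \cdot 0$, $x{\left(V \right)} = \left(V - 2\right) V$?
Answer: $\frac{55225}{2704} \approx 20.423$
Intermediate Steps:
$x{\left(V \right)} = V \left(-2 + V\right)$ ($x{\left(V \right)} = \left(-2 + V\right) V = V \left(-2 + V\right)$)
$H = -2$ ($H = -2 + 0 = -2$)
$L{\left(P,f \right)} = -5 + \frac{\frac{1}{26} + f}{-2 + P}$ ($L{\left(P,f \right)} = -5 + \frac{f + \frac{1}{10 + 16}}{P - 2} = -5 + \frac{f + \frac{1}{26}}{-2 + P} = -5 + \frac{\frac{1}{26} + f}{-2 + P}$)
$L^{2}{\left(x{\left(2 \right)},-1 \right)} = \left(\frac{\frac{261}{26} - 1 - 5 \cdot 2 \left(-2 + 2\right)}{-2 + 2 \left(-2 + 2\right)}\right)^{2} = \left(\frac{\frac{261}{26} - 1 - 5 \cdot 2 \cdot 0}{-2 + 2 \cdot 0}\right)^{2} = \left(\frac{\frac{261}{26} - 1 - 0}{-2 + 0}\right)^{2} = \left(\frac{\frac{261}{26} - 1 + 0}{-2}\right)^{2} = \left(\left(- \frac{1}{2}\right) \frac{235}{26}\right)^{2} = \left(- \frac{235}{52}\right)^{2} = \frac{55225}{2704}$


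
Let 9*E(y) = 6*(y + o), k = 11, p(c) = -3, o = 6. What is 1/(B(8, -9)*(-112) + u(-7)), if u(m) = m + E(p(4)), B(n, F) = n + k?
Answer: -1/2133 ≈ -0.00046882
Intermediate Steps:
E(y) = 4 + 2*y/3 (E(y) = (6*(y + 6))/9 = (6*(6 + y))/9 = (36 + 6*y)/9 = 4 + 2*y/3)
B(n, F) = 11 + n (B(n, F) = n + 11 = 11 + n)
u(m) = 2 + m (u(m) = m + (4 + (⅔)*(-3)) = m + (4 - 2) = m + 2 = 2 + m)
1/(B(8, -9)*(-112) + u(-7)) = 1/((11 + 8)*(-112) + (2 - 7)) = 1/(19*(-112) - 5) = 1/(-2128 - 5) = 1/(-2133) = -1/2133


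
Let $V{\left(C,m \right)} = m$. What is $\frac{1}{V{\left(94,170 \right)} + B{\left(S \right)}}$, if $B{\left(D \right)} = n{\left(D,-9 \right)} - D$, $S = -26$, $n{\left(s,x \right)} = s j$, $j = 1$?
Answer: $\frac{1}{170} \approx 0.0058824$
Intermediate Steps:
$n{\left(s,x \right)} = s$ ($n{\left(s,x \right)} = s 1 = s$)
$B{\left(D \right)} = 0$ ($B{\left(D \right)} = D - D = 0$)
$\frac{1}{V{\left(94,170 \right)} + B{\left(S \right)}} = \frac{1}{170 + 0} = \frac{1}{170}$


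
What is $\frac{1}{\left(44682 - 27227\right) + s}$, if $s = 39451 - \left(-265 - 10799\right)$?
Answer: $\frac{1}{67970} \approx 1.4712 \cdot 10^{-5}$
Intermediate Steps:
$s = 50515$ ($s = 39451 - \left(-265 - 10799\right) = 39451 - -11064 = 39451 + 11064 = 50515$)
$\frac{1}{\left(44682 - 27227\right) + s} = \frac{1}{\left(44682 - 27227\right) + 50515} = \frac{1}{17455 + 50515} = \frac{1}{67970}$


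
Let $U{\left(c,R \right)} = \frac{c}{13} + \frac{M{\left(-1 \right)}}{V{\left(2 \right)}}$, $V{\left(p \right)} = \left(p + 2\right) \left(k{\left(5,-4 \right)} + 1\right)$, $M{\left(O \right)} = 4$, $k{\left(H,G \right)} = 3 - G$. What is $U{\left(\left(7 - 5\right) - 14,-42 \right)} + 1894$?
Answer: $\frac{196893}{104} \approx 1893.2$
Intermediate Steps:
$V{\left(p \right)} = 16 + 8 p$ ($V{\left(p \right)} = \left(p + 2\right) \left(\left(3 - -4\right) + 1\right) = \left(2 + p\right) \left(\left(3 + 4\right) + 1\right) = \left(2 + p\right) \left(7 + 1\right) = \left(2 + p\right) 8 = 16 + 8 p$)
$U{\left(c,R \right)} = \frac{1}{8} + \frac{c}{13}$ ($U{\left(c,R \right)} = \frac{c}{13} + \frac{4}{16 + 8 \cdot 2} = c \frac{1}{13} + \frac{4}{16 + 16} = \frac{c}{13} + \frac{4}{32} = \frac{c}{13} + 4 \cdot \frac{1}{32} = \frac{c}{13} + \frac{1}{8} = \frac{1}{8} + \frac{c}{13}$)
$U{\left(\left(7 - 5\right) - 14,-42 \right)} + 1894 = \left(\frac{1}{8} + \frac{\left(7 - 5\right) - 14}{13}\right) + 1894 = \left(\frac{1}{8} + \frac{2 - 14}{13}\right) + 1894 = \left(\frac{1}{8} + \frac{1}{13} \left(-12\right)\right) + 1894 = \left(\frac{1}{8} - \frac{12}{13}\right) + 1894 = - \frac{83}{104} + 1894 = \frac{196893}{104}$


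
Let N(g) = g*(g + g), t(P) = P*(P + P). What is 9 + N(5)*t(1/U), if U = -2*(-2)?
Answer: 61/4 ≈ 15.250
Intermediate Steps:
U = 4
t(P) = 2*P² (t(P) = P*(2*P) = 2*P²)
N(g) = 2*g² (N(g) = g*(2*g) = 2*g²)
9 + N(5)*t(1/U) = 9 + (2*5²)*(2*(1/4)²) = 9 + (2*25)*(2*(¼)²) = 9 + 50*(2*(1/16)) = 9 + 50*(⅛) = 9 + 25/4 = 61/4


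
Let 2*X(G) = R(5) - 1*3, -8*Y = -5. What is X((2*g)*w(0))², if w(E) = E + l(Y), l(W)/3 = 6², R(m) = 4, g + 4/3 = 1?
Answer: ¼ ≈ 0.25000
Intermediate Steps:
Y = 5/8 (Y = -⅛*(-5) = 5/8 ≈ 0.62500)
g = -⅓ (g = -4/3 + 1 = -⅓ ≈ -0.33333)
l(W) = 108 (l(W) = 3*6² = 3*36 = 108)
w(E) = 108 + E (w(E) = E + 108 = 108 + E)
X(G) = ½ (X(G) = (4 - 1*3)/2 = (4 - 3)/2 = (½)*1 = ½)
X((2*g)*w(0))² = (½)² = ¼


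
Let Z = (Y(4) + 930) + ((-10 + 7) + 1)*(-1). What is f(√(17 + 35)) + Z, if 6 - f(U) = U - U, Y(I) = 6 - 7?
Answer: 937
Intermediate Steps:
Y(I) = -1
f(U) = 6 (f(U) = 6 - (U - U) = 6 - 1*0 = 6 + 0 = 6)
Z = 931 (Z = (-1 + 930) + ((-10 + 7) + 1)*(-1) = 929 + (-3 + 1)*(-1) = 929 - 2*(-1) = 929 + 2 = 931)
f(√(17 + 35)) + Z = 6 + 931 = 937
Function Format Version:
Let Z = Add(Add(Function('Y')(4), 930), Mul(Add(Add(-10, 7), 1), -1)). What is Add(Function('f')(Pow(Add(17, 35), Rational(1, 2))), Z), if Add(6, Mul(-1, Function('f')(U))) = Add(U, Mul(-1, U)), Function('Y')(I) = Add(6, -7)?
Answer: 937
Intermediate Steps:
Function('Y')(I) = -1
Function('f')(U) = 6 (Function('f')(U) = Add(6, Mul(-1, Add(U, Mul(-1, U)))) = Add(6, Mul(-1, 0)) = Add(6, 0) = 6)
Z = 931 (Z = Add(Add(-1, 930), Mul(Add(Add(-10, 7), 1), -1)) = Add(929, Mul(Add(-3, 1), -1)) = Add(929, Mul(-2, -1)) = Add(929, 2) = 931)
Add(Function('f')(Pow(Add(17, 35), Rational(1, 2))), Z) = Add(6, 931) = 937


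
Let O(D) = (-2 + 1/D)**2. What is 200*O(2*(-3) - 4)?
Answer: 882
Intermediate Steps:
200*O(2*(-3) - 4) = 200*((-1 + 2*(2*(-3) - 4))**2/(2*(-3) - 4)**2) = 200*((-1 + 2*(-6 - 4))**2/(-6 - 4)**2) = 200*((-1 + 2*(-10))**2/(-10)**2) = 200*((-1 - 20)**2/100) = 200*((1/100)*(-21)**2) = 200*((1/100)*441) = 200*(441/100) = 882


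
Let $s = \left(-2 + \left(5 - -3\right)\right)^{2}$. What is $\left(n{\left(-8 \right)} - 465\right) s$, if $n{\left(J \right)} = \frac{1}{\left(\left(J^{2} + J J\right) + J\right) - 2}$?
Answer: $- \frac{987642}{59} \approx -16740.0$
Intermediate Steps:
$s = 36$ ($s = \left(-2 + \left(5 + 3\right)\right)^{2} = \left(-2 + 8\right)^{2} = 6^{2} = 36$)
$n{\left(J \right)} = \frac{1}{-2 + J + 2 J^{2}}$ ($n{\left(J \right)} = \frac{1}{\left(\left(J^{2} + J^{2}\right) + J\right) - 2} = \frac{1}{\left(2 J^{2} + J\right) - 2} = \frac{1}{\left(J + 2 J^{2}\right) - 2} = \frac{1}{-2 + J + 2 J^{2}}$)
$\left(n{\left(-8 \right)} - 465\right) s = \left(\frac{1}{-2 - 8 + 2 \left(-8\right)^{2}} - 465\right) 36 = \left(\frac{1}{-2 - 8 + 2 \cdot 64} - 465\right) 36 = \left(\frac{1}{-2 - 8 + 128} - 465\right) 36 = \left(\frac{1}{118} - 465\right) 36 = \left(- \frac{54869}{118}\right) 36 = - \frac{987642}{59}$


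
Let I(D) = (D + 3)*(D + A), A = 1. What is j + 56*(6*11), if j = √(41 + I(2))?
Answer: 3696 + 2*√14 ≈ 3703.5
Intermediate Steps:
I(D) = (1 + D)*(3 + D) (I(D) = (D + 3)*(D + 1) = (3 + D)*(1 + D) = (1 + D)*(3 + D))
j = 2*√14 (j = √(41 + (3 + 2² + 4*2)) = √(41 + (3 + 4 + 8)) = √(41 + 15) = √56 = 2*√14 ≈ 7.4833)
j + 56*(6*11) = 2*√14 + 56*(6*11) = 2*√14 + 56*66 = 2*√14 + 3696 = 3696 + 2*√14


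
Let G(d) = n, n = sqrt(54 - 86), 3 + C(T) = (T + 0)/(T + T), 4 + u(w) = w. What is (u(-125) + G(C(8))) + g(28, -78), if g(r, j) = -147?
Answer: -276 + 4*I*sqrt(2) ≈ -276.0 + 5.6569*I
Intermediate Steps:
u(w) = -4 + w
C(T) = -5/2 (C(T) = -3 + (T + 0)/(T + T) = -3 + T/((2*T)) = -3 + T*(1/(2*T)) = -3 + 1/2 = -5/2)
n = 4*I*sqrt(2) (n = sqrt(-32) = 4*I*sqrt(2) ≈ 5.6569*I)
G(d) = 4*I*sqrt(2)
(u(-125) + G(C(8))) + g(28, -78) = ((-4 - 125) + 4*I*sqrt(2)) - 147 = (-129 + 4*I*sqrt(2)) - 147 = -276 + 4*I*sqrt(2)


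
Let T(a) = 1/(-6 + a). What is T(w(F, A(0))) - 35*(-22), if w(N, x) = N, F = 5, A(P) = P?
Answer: 769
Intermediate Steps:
T(w(F, A(0))) - 35*(-22) = 1/(-6 + 5) - 35*(-22) = 1/(-1) + 770 = -1 + 770 = 769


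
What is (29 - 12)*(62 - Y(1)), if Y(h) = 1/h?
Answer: 1037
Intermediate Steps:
(29 - 12)*(62 - Y(1)) = (29 - 12)*(62 - 1/1) = 17*(62 - 1*1) = 17*(62 - 1) = 17*61 = 1037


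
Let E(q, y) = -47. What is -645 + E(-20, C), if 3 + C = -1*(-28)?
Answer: -692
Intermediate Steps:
C = 25 (C = -3 - 1*(-28) = -3 + 28 = 25)
-645 + E(-20, C) = -645 - 47 = -692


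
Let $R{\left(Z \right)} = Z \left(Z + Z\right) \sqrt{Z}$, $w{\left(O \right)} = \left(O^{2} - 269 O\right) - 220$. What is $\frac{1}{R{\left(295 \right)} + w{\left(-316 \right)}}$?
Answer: $- \frac{9232}{445123090395} + \frac{3481 \sqrt{295}}{178049236158} \approx 3.1506 \cdot 10^{-7}$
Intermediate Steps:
$w{\left(O \right)} = -220 + O^{2} - 269 O$
$R{\left(Z \right)} = 2 Z^{\frac{5}{2}}$ ($R{\left(Z \right)} = Z 2 Z \sqrt{Z} = 2 Z^{2} \sqrt{Z} = 2 Z^{\frac{5}{2}}$)
$\frac{1}{R{\left(295 \right)} + w{\left(-316 \right)}} = \frac{1}{2 \cdot 295^{\frac{5}{2}} - \left(-84784 - 99856\right)} = \frac{1}{2 \cdot 87025 \sqrt{295} + \left(-220 + 99856 + 85004\right)} = \frac{1}{174050 \sqrt{295} + 184640} = \frac{1}{184640 + 174050 \sqrt{295}}$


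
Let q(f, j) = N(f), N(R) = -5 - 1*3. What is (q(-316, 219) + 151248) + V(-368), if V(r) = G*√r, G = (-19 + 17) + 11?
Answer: 151240 + 36*I*√23 ≈ 1.5124e+5 + 172.65*I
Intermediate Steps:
N(R) = -8 (N(R) = -5 - 3 = -8)
q(f, j) = -8
G = 9 (G = -2 + 11 = 9)
V(r) = 9*√r
(q(-316, 219) + 151248) + V(-368) = (-8 + 151248) + 9*√(-368) = 151240 + 9*(4*I*√23) = 151240 + 36*I*√23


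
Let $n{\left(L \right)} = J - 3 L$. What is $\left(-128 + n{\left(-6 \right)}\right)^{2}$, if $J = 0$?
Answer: $12100$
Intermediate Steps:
$n{\left(L \right)} = - 3 L$ ($n{\left(L \right)} = 0 - 3 L = - 3 L$)
$\left(-128 + n{\left(-6 \right)}\right)^{2} = \left(-128 - -18\right)^{2} = \left(-128 + 18\right)^{2} = \left(-110\right)^{2} = 12100$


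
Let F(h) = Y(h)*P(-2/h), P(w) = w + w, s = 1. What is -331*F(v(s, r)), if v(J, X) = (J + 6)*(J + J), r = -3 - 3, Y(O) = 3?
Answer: 1986/7 ≈ 283.71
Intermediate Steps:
r = -6
v(J, X) = 2*J*(6 + J) (v(J, X) = (6 + J)*(2*J) = 2*J*(6 + J))
P(w) = 2*w
F(h) = -12/h (F(h) = 3*(2*(-2/h)) = 3*(-4/h) = -12/h)
-331*F(v(s, r)) = -(-3972)/(2*1*(6 + 1)) = -(-3972)/(2*1*7) = -(-3972)/14 = -331*(-6/7) = 1986/7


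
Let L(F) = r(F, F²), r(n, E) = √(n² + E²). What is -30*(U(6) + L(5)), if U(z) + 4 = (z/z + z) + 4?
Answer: -210 - 150*√26 ≈ -974.85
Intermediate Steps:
r(n, E) = √(E² + n²)
U(z) = 1 + z (U(z) = -4 + ((z/z + z) + 4) = -4 + ((1 + z) + 4) = -4 + (5 + z) = 1 + z)
L(F) = √(F² + F⁴) (L(F) = √((F²)² + F²) = √(F⁴ + F²) = √(F² + F⁴))
-30*(U(6) + L(5)) = -30*((1 + 6) + √(5² + 5⁴)) = -30*(7 + √(25 + 625)) = -30*(7 + √650) = -30*(7 + 5*√26) = -210 - 150*√26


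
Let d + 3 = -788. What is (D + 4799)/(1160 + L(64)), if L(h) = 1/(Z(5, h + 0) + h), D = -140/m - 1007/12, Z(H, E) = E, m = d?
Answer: 204604576/50335059 ≈ 4.0648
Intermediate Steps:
d = -791 (d = -3 - 788 = -791)
m = -791
D = -113551/1356 (D = -140/(-791) - 1007/12 = -140*(-1/791) - 1007*1/12 = 20/113 - 1007/12 = -113551/1356 ≈ -83.740)
L(h) = 1/(2*h) (L(h) = 1/((h + 0) + h) = 1/(h + h) = 1/(2*h))
(D + 4799)/(1160 + L(64)) = (-113551/1356 + 4799)/(1160 + (½)/64) = 6393893/(1356*(1160 + (½)*(1/64))) = 6393893/(1356*(1160 + 1/128)) = 6393893/(1356*(148481/128)) = (6393893/1356)*(128/148481) = 204604576/50335059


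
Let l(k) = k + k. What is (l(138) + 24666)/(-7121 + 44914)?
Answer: 24942/37793 ≈ 0.65996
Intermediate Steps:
l(k) = 2*k
(l(138) + 24666)/(-7121 + 44914) = (2*138 + 24666)/(-7121 + 44914) = (276 + 24666)/37793 = 24942*(1/37793) = 24942/37793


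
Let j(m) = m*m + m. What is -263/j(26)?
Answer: -263/702 ≈ -0.37464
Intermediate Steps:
j(m) = m + m² (j(m) = m² + m = m + m²)
-263/j(26) = -263*1/(26*(1 + 26)) = -263/(26*27) = -263/702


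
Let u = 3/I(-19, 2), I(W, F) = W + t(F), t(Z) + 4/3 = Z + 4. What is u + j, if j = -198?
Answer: -8523/43 ≈ -198.21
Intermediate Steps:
t(Z) = 8/3 + Z (t(Z) = -4/3 + (Z + 4) = -4/3 + (4 + Z) = 8/3 + Z)
I(W, F) = 8/3 + F + W (I(W, F) = W + (8/3 + F) = 8/3 + F + W)
u = -9/43 (u = 3/(8/3 + 2 - 19) = 3/(-43/3) = 3*(-3/43) = -9/43 ≈ -0.20930)
u + j = -9/43 - 198 = -8523/43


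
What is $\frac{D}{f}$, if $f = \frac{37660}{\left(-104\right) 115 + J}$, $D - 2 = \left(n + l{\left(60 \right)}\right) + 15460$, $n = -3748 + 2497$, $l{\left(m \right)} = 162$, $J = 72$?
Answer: $- \frac{42716556}{9415} \approx -4537.1$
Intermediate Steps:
$n = -1251$
$D = 14373$ ($D = 2 + \left(\left(-1251 + 162\right) + 15460\right) = 2 + \left(-1089 + 15460\right) = 2 + 14371 = 14373$)
$f = - \frac{9415}{2972}$ ($f = \frac{37660}{\left(-104\right) 115 + 72} = \frac{37660}{-11960 + 72} = \frac{37660}{-11888} = 37660 \left(- \frac{1}{11888}\right) = - \frac{9415}{2972} \approx -3.1679$)
$\frac{D}{f} = \frac{14373}{- \frac{9415}{2972}} = 14373 \left(- \frac{2972}{9415}\right) = - \frac{42716556}{9415}$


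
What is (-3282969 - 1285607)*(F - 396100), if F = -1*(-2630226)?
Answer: -10206774424576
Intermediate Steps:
F = 2630226
(-3282969 - 1285607)*(F - 396100) = (-3282969 - 1285607)*(2630226 - 396100) = -4568576*2234126 = -10206774424576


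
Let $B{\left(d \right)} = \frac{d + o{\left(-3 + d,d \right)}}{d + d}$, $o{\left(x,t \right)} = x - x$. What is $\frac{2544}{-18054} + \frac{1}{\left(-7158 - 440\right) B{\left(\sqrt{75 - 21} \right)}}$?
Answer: $- \frac{1613785}{11431191} \approx -0.14117$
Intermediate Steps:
$o{\left(x,t \right)} = 0$
$B{\left(d \right)} = \frac{1}{2}$ ($B{\left(d \right)} = \frac{d + 0}{d + d} = \frac{d}{2 d} = d \frac{1}{2 d} = \frac{1}{2}$)
$\frac{2544}{-18054} + \frac{1}{\left(-7158 - 440\right) B{\left(\sqrt{75 - 21} \right)}} = \frac{2544}{-18054} + \frac{\frac{1}{\frac{1}{2}}}{-7158 - 440} = 2544 \left(- \frac{1}{18054}\right) + \frac{1}{-7598} \cdot 2 = - \frac{424}{3009} - \frac{1}{3799} = - \frac{1613785}{11431191}$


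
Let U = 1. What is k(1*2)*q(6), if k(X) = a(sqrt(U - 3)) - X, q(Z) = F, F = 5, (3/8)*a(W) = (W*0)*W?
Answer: -10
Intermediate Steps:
a(W) = 0 (a(W) = 8*((W*0)*W)/3 = 8*(0*W)/3 = (8/3)*0 = 0)
q(Z) = 5
k(X) = -X (k(X) = 0 - X = -X)
k(1*2)*q(6) = -2*5 = -10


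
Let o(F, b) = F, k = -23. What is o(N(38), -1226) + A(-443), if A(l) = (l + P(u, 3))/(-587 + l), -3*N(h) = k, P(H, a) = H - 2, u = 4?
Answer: 25013/3090 ≈ 8.0948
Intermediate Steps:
P(H, a) = -2 + H
N(h) = 23/3 (N(h) = -⅓*(-23) = 23/3)
A(l) = (2 + l)/(-587 + l) (A(l) = (l + (-2 + 4))/(-587 + l) = (l + 2)/(-587 + l) = (2 + l)/(-587 + l))
o(N(38), -1226) + A(-443) = 23/3 + (2 - 443)/(-587 - 443) = 23/3 - 441/(-1030) = 23/3 - 1/1030*(-441) = 23/3 + 441/1030 = 25013/3090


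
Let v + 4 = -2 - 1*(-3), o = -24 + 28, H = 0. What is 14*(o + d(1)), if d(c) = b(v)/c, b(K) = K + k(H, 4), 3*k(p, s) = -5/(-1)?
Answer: 112/3 ≈ 37.333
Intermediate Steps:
o = 4
v = -3 (v = -4 + (-2 - 1*(-3)) = -4 + (-2 + 3) = -4 + 1 = -3)
k(p, s) = 5/3 (k(p, s) = (-5/(-1))/3 = (-5*(-1))/3 = (⅓)*5 = 5/3)
b(K) = 5/3 + K (b(K) = K + 5/3 = 5/3 + K)
d(c) = -4/(3*c) (d(c) = (5/3 - 3)/c = -4/(3*c))
14*(o + d(1)) = 14*(4 - 4/3/1) = 14*(4 - 4/3*1) = 14*(4 - 4/3) = 14*(8/3) = 112/3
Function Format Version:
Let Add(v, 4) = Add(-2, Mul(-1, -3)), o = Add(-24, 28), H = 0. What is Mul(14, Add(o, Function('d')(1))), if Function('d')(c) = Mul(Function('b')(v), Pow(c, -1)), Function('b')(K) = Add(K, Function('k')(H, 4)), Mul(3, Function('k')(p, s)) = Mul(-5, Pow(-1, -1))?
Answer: Rational(112, 3) ≈ 37.333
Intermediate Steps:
o = 4
v = -3 (v = Add(-4, Add(-2, Mul(-1, -3))) = Add(-4, Add(-2, 3)) = Add(-4, 1) = -3)
Function('k')(p, s) = Rational(5, 3) (Function('k')(p, s) = Mul(Rational(1, 3), Mul(-5, Pow(-1, -1))) = Mul(Rational(1, 3), Mul(-5, -1)) = Mul(Rational(1, 3), 5) = Rational(5, 3))
Function('b')(K) = Add(Rational(5, 3), K) (Function('b')(K) = Add(K, Rational(5, 3)) = Add(Rational(5, 3), K))
Function('d')(c) = Mul(Rational(-4, 3), Pow(c, -1)) (Function('d')(c) = Mul(Add(Rational(5, 3), -3), Pow(c, -1)) = Mul(Rational(-4, 3), Pow(c, -1)))
Mul(14, Add(o, Function('d')(1))) = Mul(14, Add(4, Mul(Rational(-4, 3), Pow(1, -1)))) = Mul(14, Add(4, Mul(Rational(-4, 3), 1))) = Mul(14, Add(4, Rational(-4, 3))) = Mul(14, Rational(8, 3)) = Rational(112, 3)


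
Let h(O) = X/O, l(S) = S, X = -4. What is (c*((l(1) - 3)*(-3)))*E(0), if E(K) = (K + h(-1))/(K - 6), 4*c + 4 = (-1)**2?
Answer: 3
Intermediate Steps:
c = -3/4 (c = -1 + (1/4)*(-1)**2 = -1 + (1/4)*1 = -1 + 1/4 = -3/4 ≈ -0.75000)
h(O) = -4/O
E(K) = (4 + K)/(-6 + K) (E(K) = (K - 4/(-1))/(K - 6) = (K - 4*(-1))/(-6 + K) = (K + 4)/(-6 + K) = (4 + K)/(-6 + K))
(c*((l(1) - 3)*(-3)))*E(0) = (-3*(1 - 3)*(-3)/4)*((4 + 0)/(-6 + 0)) = (-(-3)*(-3)/2)*(4/(-6)) = (-3/4*6)*(-1/6*4) = -9/2*(-2/3) = 3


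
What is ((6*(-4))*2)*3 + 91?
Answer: -53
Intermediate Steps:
((6*(-4))*2)*3 + 91 = -24*2*3 + 91 = -48*3 + 91 = -144 + 91 = -53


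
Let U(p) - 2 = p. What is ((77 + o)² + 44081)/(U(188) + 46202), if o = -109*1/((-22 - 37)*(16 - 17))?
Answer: 173106317/161490552 ≈ 1.0719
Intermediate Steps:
U(p) = 2 + p
o = -109/59 (o = -109/((-1*(-59))) = -109/59 ≈ -1.8475)
((77 + o)² + 44081)/(U(188) + 46202) = ((77 - 109/59)² + 44081)/((2 + 188) + 46202) = ((4434/59)² + 44081)/(190 + 46202) = (19660356/3481 + 44081)/46392 = (173106317/3481)*(1/46392) = 173106317/161490552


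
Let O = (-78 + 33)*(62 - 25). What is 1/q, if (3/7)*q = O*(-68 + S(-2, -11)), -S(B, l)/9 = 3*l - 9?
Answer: -1/1204350 ≈ -8.3032e-7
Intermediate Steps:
S(B, l) = 81 - 27*l (S(B, l) = -9*(3*l - 9) = -9*(-9 + 3*l) = 81 - 27*l)
O = -1665 (O = -45*37 = -1665)
q = -1204350 (q = 7*(-1665*(-68 + (81 - 27*(-11))))/3 = 7*(-1665*(-68 + (81 + 297)))/3 = 7*(-1665*(-68 + 378))/3 = 7*(-1665*310)/3 = (7/3)*(-516150) = -1204350)
1/q = 1/(-1204350) = -1/1204350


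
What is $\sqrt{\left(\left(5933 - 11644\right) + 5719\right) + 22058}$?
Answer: $\sqrt{22066} \approx 148.55$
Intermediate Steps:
$\sqrt{\left(\left(5933 - 11644\right) + 5719\right) + 22058} = \sqrt{\left(-5711 + 5719\right) + 22058} = \sqrt{8 + 22058} = \sqrt{22066}$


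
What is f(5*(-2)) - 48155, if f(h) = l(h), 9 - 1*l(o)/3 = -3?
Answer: -48119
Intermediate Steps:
l(o) = 36 (l(o) = 27 - 3*(-3) = 27 + 9 = 36)
f(h) = 36
f(5*(-2)) - 48155 = 36 - 48155 = -48119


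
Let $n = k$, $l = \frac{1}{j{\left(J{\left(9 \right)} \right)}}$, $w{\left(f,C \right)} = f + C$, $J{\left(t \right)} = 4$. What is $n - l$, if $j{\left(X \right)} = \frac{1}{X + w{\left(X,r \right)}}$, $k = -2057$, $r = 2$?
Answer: $-2067$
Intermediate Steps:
$w{\left(f,C \right)} = C + f$
$j{\left(X \right)} = \frac{1}{2 + 2 X}$ ($j{\left(X \right)} = \frac{1}{X + \left(2 + X\right)} = \frac{1}{2 + 2 X}$)
$l = 10$ ($l = \frac{1}{\frac{1}{2} \frac{1}{1 + 4}} = \frac{1}{\frac{1}{2} \cdot \frac{1}{5}} = \frac{1}{\frac{1}{10}} = 10$)
$n = -2057$
$n - l = -2057 - 10 = -2067$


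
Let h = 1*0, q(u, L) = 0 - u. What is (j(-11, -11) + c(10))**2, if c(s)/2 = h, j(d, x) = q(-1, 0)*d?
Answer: 121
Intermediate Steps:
q(u, L) = -u
j(d, x) = d (j(d, x) = (-1*(-1))*d = 1*d = d)
h = 0
c(s) = 0 (c(s) = 2*0 = 0)
(j(-11, -11) + c(10))**2 = (-11 + 0)**2 = (-11)**2 = 121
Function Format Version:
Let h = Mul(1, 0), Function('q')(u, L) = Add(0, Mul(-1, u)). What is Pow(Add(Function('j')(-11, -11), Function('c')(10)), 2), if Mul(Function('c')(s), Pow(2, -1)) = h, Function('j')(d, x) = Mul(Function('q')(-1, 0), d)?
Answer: 121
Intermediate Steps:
Function('q')(u, L) = Mul(-1, u)
Function('j')(d, x) = d (Function('j')(d, x) = Mul(Mul(-1, -1), d) = Mul(1, d) = d)
h = 0
Function('c')(s) = 0 (Function('c')(s) = Mul(2, 0) = 0)
Pow(Add(Function('j')(-11, -11), Function('c')(10)), 2) = Pow(Add(-11, 0), 2) = Pow(-11, 2) = 121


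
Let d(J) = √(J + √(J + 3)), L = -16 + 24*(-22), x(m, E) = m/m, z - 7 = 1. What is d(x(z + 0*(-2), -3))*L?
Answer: -544*√3 ≈ -942.24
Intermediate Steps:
z = 8 (z = 7 + 1 = 8)
x(m, E) = 1
L = -544 (L = -16 - 528 = -544)
d(J) = √(J + √(3 + J))
d(x(z + 0*(-2), -3))*L = √(1 + √(3 + 1))*(-544) = √(1 + √4)*(-544) = √(1 + 2)*(-544) = √3*(-544) = -544*√3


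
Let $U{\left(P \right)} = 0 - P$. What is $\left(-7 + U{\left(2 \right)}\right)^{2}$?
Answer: $81$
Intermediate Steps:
$U{\left(P \right)} = - P$
$\left(-7 + U{\left(2 \right)}\right)^{2} = \left(-7 - 2\right)^{2} = \left(-9\right)^{2} = 81$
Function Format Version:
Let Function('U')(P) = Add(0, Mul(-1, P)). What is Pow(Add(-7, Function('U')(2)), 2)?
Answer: 81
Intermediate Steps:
Function('U')(P) = Mul(-1, P)
Pow(Add(-7, Function('U')(2)), 2) = Pow(Add(-7, Mul(-1, 2)), 2) = Pow(Add(-7, -2), 2) = Pow(-9, 2) = 81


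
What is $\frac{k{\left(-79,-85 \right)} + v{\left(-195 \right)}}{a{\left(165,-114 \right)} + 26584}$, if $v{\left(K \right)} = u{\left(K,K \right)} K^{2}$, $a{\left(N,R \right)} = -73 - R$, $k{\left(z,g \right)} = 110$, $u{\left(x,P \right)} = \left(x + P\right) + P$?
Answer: $- \frac{4448903}{5325} \approx -835.47$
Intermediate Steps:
$u{\left(x,P \right)} = x + 2 P$ ($u{\left(x,P \right)} = \left(P + x\right) + P = x + 2 P$)
$v{\left(K \right)} = 3 K^{3}$ ($v{\left(K \right)} = \left(K + 2 K\right) K^{2} = 3 K K^{2} = 3 K^{3}$)
$\frac{k{\left(-79,-85 \right)} + v{\left(-195 \right)}}{a{\left(165,-114 \right)} + 26584} = \frac{110 + 3 \left(-195\right)^{3}}{\left(-73 - -114\right) + 26584} = \frac{110 + 3 \left(-7414875\right)}{\left(-73 + 114\right) + 26584} = \frac{110 - 22244625}{41 + 26584} = - \frac{22244515}{26625} = \left(-22244515\right) \frac{1}{26625} = - \frac{4448903}{5325}$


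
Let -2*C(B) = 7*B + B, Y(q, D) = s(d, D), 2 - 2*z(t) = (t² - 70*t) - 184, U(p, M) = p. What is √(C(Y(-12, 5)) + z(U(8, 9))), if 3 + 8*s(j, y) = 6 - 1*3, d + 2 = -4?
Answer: √341 ≈ 18.466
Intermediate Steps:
d = -6 (d = -2 - 4 = -6)
s(j, y) = 0 (s(j, y) = -3/8 + (6 - 1*3)/8 = -3/8 + (6 - 3)/8 = -3/8 + (⅛)*3 = -3/8 + 3/8 = 0)
z(t) = 93 + 35*t - t²/2 (z(t) = 1 - ((t² - 70*t) - 184)/2 = 1 - (-184 + t² - 70*t)/2 = 1 + (92 + 35*t - t²/2) = 93 + 35*t - t²/2)
Y(q, D) = 0
C(B) = -4*B (C(B) = -(7*B + B)/2 = -4*B)
√(C(Y(-12, 5)) + z(U(8, 9))) = √(-4*0 + (93 + 35*8 - ½*8²)) = √(0 + (93 + 280 - ½*64)) = √(0 + (93 + 280 - 32)) = √(0 + 341) = √341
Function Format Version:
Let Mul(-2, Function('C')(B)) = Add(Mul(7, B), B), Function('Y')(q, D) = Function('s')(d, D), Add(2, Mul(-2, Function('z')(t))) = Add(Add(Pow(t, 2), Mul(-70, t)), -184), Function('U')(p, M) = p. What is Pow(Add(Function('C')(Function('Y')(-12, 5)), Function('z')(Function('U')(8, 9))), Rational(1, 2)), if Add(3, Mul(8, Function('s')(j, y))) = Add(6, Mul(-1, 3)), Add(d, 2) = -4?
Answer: Pow(341, Rational(1, 2)) ≈ 18.466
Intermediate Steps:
d = -6 (d = Add(-2, -4) = -6)
Function('s')(j, y) = 0 (Function('s')(j, y) = Add(Rational(-3, 8), Mul(Rational(1, 8), Add(6, Mul(-1, 3)))) = Add(Rational(-3, 8), Mul(Rational(1, 8), Add(6, -3))) = Add(Rational(-3, 8), Mul(Rational(1, 8), 3)) = Add(Rational(-3, 8), Rational(3, 8)) = 0)
Function('z')(t) = Add(93, Mul(35, t), Mul(Rational(-1, 2), Pow(t, 2))) (Function('z')(t) = Add(1, Mul(Rational(-1, 2), Add(Add(Pow(t, 2), Mul(-70, t)), -184))) = Add(1, Mul(Rational(-1, 2), Add(-184, Pow(t, 2), Mul(-70, t)))) = Add(1, Add(92, Mul(35, t), Mul(Rational(-1, 2), Pow(t, 2)))) = Add(93, Mul(35, t), Mul(Rational(-1, 2), Pow(t, 2))))
Function('Y')(q, D) = 0
Function('C')(B) = Mul(-4, B) (Function('C')(B) = Mul(Rational(-1, 2), Add(Mul(7, B), B)) = Mul(Rational(-1, 2), Mul(8, B)) = Mul(-4, B))
Pow(Add(Function('C')(Function('Y')(-12, 5)), Function('z')(Function('U')(8, 9))), Rational(1, 2)) = Pow(Add(Mul(-4, 0), Add(93, Mul(35, 8), Mul(Rational(-1, 2), Pow(8, 2)))), Rational(1, 2)) = Pow(Add(0, Add(93, 280, Mul(Rational(-1, 2), 64))), Rational(1, 2)) = Pow(Add(0, Add(93, 280, -32)), Rational(1, 2)) = Pow(Add(0, 341), Rational(1, 2)) = Pow(341, Rational(1, 2))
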